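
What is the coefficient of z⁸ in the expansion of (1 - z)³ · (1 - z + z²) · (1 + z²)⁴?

53

(1 - z)³ has coefficients 1,-3,3,-1 for degrees 0…3.
(1 - z + z²) has coefficients 1,-1,1,0,0,0,0,0,0 for degrees 0…8.
Finally multiplying by (1 + z²)⁴, the product of all factors after the first has coefficients 1,-1,5,-4,10,-6,10,-4,5 for degrees 0…8.
[z⁸] = 1·5 − 3·(-4) + 3·10 − 1·(-6) = 53.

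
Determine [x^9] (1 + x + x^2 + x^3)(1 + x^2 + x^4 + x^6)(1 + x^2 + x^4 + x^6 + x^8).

8

(1 + x + x^2 + x^3) has coefficients 1,1,1,1 for degrees 0…3.
(1 + x^2 + x^4 + x^6) has coefficients 1,0,1,0,1,0,1,0,0,0 for degrees 0…9.
Finally multiplying by (1 + x^2 + x^4 + x^6 + x^8), the product of all factors after the first has coefficients 1,0,2,0,3,0,4,0,4,0 for degrees 0…9.
[x^9] = 1·0 + 1·4 + 1·0 + 1·4 = 8.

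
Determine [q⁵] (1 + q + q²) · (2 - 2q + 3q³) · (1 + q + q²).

(1 + q + q²) has coefficients 1,1,1 for degrees 0…2.
(2 - 2q + 3q³) has coefficients 2,-2,0,3,0,0 for degrees 0…5.
Finally multiplying by (1 + q + q²), the product of all factors after the first has coefficients 2,0,0,1,3,3 for degrees 0…5.
[q⁵] = 1·3 + 1·3 + 1·1 = 7.

7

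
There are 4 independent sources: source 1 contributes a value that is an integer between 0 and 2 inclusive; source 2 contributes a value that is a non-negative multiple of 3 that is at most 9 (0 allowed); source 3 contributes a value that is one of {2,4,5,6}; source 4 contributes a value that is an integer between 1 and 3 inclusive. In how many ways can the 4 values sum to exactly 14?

12

The generating function for the choices is (1 + y + y^2)·(1 + y^3 + y^6 + y^9)·(y^2 + y^4 + y^5 + y^6)·(y + y^2 + y^3); the count is [y^14].
(1 + y + y^2) has coefficients 1,1,1 for degrees 0…2.
(1 + y^3 + y^6 + y^9) has coefficients 1,0,0,1,0,0,1,0,0,1,0,0,0,0,0 for degrees 0…14.
Multiplying by (y^2 + y^4 + y^5 + y^6) gives running coefficients 0,0,1,0,1,2,1,1,2,1,1,2,1,1,1 for degrees 0…14.
Finally multiplying by (y + y^2 + y^3), the product of all factors after the first has coefficients 0,0,0,1,1,2,3,4,4,4,4,4,4,4,4 for degrees 0…14.
[y^14] = 1·4 + 1·4 + 1·4 = 12.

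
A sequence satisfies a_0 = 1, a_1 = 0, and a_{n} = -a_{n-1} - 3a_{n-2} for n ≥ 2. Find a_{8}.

-39

The ordinary generating function has denominator 1 + t + 3t^2.
Iterating the recurrence: a_0,…,a_{8} = 1, 0, -3, 3, 6, -15, -3, 48, -39.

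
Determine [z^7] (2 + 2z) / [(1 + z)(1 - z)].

2

The denominator gives the recurrence a_n = a_(n−2) for n ≥ 2; the numerator fixes a_0 = 2, a_1 = 2.
Iterating: 2, 2, 2, 2, 2, 2, 2, 2, so a_7 = 2.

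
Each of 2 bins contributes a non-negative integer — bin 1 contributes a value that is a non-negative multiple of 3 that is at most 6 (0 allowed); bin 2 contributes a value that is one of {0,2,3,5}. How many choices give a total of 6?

2

The generating function for the choices is (1 + y^3 + y^6)·(1 + y^2 + y^3 + y^5); the count is [y^6].
(1 + y^3 + y^6) has coefficients 1,0,0,1,0,0,1 for degrees 0…6.
(1 + y^2 + y^3 + y^5) has coefficients 1,0,1,1,0,1,0 for degrees 0…6.
[y^6] = 1·0 + 1·1 + 1·1 = 2.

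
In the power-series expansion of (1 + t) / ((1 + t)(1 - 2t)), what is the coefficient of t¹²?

Partial fractions give a closed form: a_n = (1)·2^n.
At n = 12: a_12 = 4096.

4096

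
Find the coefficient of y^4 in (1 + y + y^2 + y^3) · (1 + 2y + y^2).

3

(1 + y + y^2 + y^3) has coefficients 1,1,1,1 for degrees 0…3.
(1 + 2y + y^2) has coefficients 1,2,1,0,0 for degrees 0…4.
[y^4] = 1·0 + 1·0 + 1·1 + 1·2 = 3.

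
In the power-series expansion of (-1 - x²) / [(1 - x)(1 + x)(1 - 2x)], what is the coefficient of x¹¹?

Partial fractions give a closed form: a_n = (1)·1^n + (-1/3)·(-1)^n + (-5/3)·2^n.
At n = 11: a_11 = -3412.

-3412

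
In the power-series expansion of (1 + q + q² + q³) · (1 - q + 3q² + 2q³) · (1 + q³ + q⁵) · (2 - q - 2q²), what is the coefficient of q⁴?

(1 + q + q² + q³) has coefficients 1,1,1,1 for degrees 0…3.
(1 - q + 3q² + 2q³) has coefficients 1,-1,3,2,0 for degrees 0…4.
Multiplying by (1 + q³ + q⁵) gives running coefficients 1,-1,3,3,-1 for degrees 0…4.
Finally multiplying by (2 - q - 2q²), the product of all factors after the first has coefficients 2,-3,5,5,-11 for degrees 0…4.
[q⁴] = 1·(-11) + 1·5 + 1·5 + 1·(-3) = -4.

-4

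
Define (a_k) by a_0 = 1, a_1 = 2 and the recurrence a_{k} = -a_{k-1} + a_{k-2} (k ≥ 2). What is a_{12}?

-199

The ordinary generating function has denominator 1 + y - y^2.
Iterating the recurrence: a_0,…,a_{12} = 1, 2, -1, 3, -4, 7, -11, 18, -29, 47, -76, 123, -199.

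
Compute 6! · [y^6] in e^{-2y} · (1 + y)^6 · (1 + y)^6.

55840

The EGF product rule gives c_6 = Σ_{k_1+k_2+k_3=6} C(6; k_1,k_2,k_3) · ∏ g_i(k_i), where e^{-2y} gives (-2)^k; (1+y)^6 gives the falling factorial (6)_k; (1+y)^6 gives the falling factorial (6)_k.
g_1(k) for k = 0…6: 1, -2, 4, -8, 16, -32, 64.
g_2(k) for k = 0…6: 1, 6, 30, 120, 360, 720, 720.
g_3(k) for k = 0…6: 1, 6, 30, 120, 360, 720, 720.
First combine the last two factors: h(k) = Σ_j C(k,j)·g_2(j)·g_3(k−j) for k = 0…6: 1, 12, 132, 1320, 11880, 95040, 665280.
c_6 = Σ_k C(6,k)·g_1(k)·h(6−k) = 1·1·665280 + 6·(-2)·95040 + 15·4·11880 + 20·(-8)·1320 + 15·16·132 + 6·(-32)·12 + 1·64·1 = 665280 − 1140480 + 712800 − 211200 + 31680 − 2304 + 64 = 55840.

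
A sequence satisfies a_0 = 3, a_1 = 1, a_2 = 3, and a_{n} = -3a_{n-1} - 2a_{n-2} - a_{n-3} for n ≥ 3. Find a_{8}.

993

The ordinary generating function has denominator 1 + 3x + 2x^2 + x^3.
Iterating the recurrence: a_0,…,a_{8} = 3, 1, 3, -14, 35, -80, 184, -427, 993.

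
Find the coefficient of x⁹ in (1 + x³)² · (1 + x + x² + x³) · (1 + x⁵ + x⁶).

6

(1 + x³)² has coefficients 1,0,0,2,0,0,1 for degrees 0…6.
(1 + x + x² + x³) has coefficients 1,1,1,1,0,0,0,0,0,0 for degrees 0…9.
Finally multiplying by (1 + x⁵ + x⁶), the product of all factors after the first has coefficients 1,1,1,1,0,1,2,2,2,1 for degrees 0…9.
[x⁹] = 1·1 + 2·2 + 1·1 = 6.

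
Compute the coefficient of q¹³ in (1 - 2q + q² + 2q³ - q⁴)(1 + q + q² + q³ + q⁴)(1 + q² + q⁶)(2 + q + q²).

4

(1 - 2q + q² + 2q³ - q⁴) has coefficients 1,-2,1,2,-1 for degrees 0…4.
(1 + q + q² + q³ + q⁴) has coefficients 1,1,1,1,1,0,0,0,0,0,0,0,0,0 for degrees 0…13.
Multiplying by (1 + q² + q⁶) gives running coefficients 1,1,2,2,2,1,2,1,1,1,1,0,0,0 for degrees 0…13.
Finally multiplying by (2 + q + q²), the product of all factors after the first has coefficients 2,3,6,7,8,6,7,5,5,4,4,2,1,0 for degrees 0…13.
[q¹³] = 1·0 − 2·1 + 1·2 + 2·4 − 1·4 = 4.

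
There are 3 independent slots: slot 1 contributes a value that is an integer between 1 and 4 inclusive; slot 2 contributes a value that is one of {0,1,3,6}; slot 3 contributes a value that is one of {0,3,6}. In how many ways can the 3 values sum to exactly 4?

The generating function for the choices is (y + y^2 + y^3 + y^4)·(1 + y + y^3 + y^6)·(1 + y^3 + y^6); the count is [y^4].
(y + y^2 + y^3 + y^4) has coefficients 0,1,1,1,1 for degrees 0…4.
(1 + y + y^3 + y^6) has coefficients 1,1,0,1,0 for degrees 0…4.
Finally multiplying by (1 + y^3 + y^6), the product of all factors after the first has coefficients 1,1,0,2,1 for degrees 0…4.
[y^4] = 1·2 + 1·0 + 1·1 + 1·1 = 4.

4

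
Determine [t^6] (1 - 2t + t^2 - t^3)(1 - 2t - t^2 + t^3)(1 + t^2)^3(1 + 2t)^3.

21

(1 - 2t + t^2 - t^3) has coefficients 1,-2,1,-1 for degrees 0…3.
(1 - 2t - t^2 + t^3) has coefficients 1,-2,-1,1,0,0,0 for degrees 0…6.
Multiplying by (1 + t^2)^3 gives running coefficients 1,-2,2,-5,0,-3,-2 for degrees 0…6.
Finally multiplying by (1 + 2t)^3, the product of all factors after the first has coefficients 1,4,2,-9,-22,-47,-60 for degrees 0…6.
[t^6] = 1·(-60) − 2·(-47) + 1·(-22) − 1·(-9) = 21.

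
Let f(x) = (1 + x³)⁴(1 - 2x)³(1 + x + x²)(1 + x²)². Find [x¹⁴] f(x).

-35

(1 + x³)⁴ has coefficients 1,0,0,4,0,0,6,0,0,4,0,0,1 for degrees 0…12.
(1 - 2x)³ has coefficients 1,-6,12,-8,0,0,0,0,0,0,0,0,0,0,0 for degrees 0…14.
Multiplying by (1 + x + x²) gives running coefficients 1,-5,7,-2,4,-8,0,0,0,0,0,0,0,0,0 for degrees 0…14.
Finally multiplying by (1 + x²)², the product of all factors after the first has coefficients 1,-5,9,-12,19,-17,15,-18,4,-8,0,0,0,0,0 for degrees 0…14.
[x¹⁴] = 1·0 + 4·0 + 6·4 + 4·(-17) + 1·9 = -35.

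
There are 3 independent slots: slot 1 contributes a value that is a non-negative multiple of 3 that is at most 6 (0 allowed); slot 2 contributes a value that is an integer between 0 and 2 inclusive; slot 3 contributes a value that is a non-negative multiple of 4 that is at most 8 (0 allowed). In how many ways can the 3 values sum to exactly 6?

The generating function for the choices is (1 + y³ + y⁶)·(1 + y + y²)·(1 + y⁴ + y⁸); the count is [y⁶].
(1 + y³ + y⁶) has coefficients 1,0,0,1,0,0,1 for degrees 0…6.
(1 + y + y²) has coefficients 1,1,1,0,0,0,0 for degrees 0…6.
Finally multiplying by (1 + y⁴ + y⁸), the product of all factors after the first has coefficients 1,1,1,0,1,1,1 for degrees 0…6.
[y⁶] = 1·1 + 1·0 + 1·1 = 2.

2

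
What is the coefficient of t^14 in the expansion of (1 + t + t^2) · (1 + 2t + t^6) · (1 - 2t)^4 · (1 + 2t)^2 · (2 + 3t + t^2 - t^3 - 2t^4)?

136

(1 + t + t^2) has coefficients 1,1,1 for degrees 0…2.
(1 + 2t + t^6) has coefficients 1,2,0,0,0,0,1,0,0,0,0,0,0,0,0 for degrees 0…14.
Multiplying by (1 - 2t)^4 gives running coefficients 1,-6,8,16,-48,32,1,-8,24,-32,16,0,0,0,0 for degrees 0…14.
Multiplying by (1 + 2t)^2 gives running coefficients 1,-2,-12,24,48,-96,-63,124,-4,32,-16,-64,64,0,0 for degrees 0…14.
Finally multiplying by (2 + 3t + t^2 - t^3 - 2t^4), the product of all factors after the first has coefficients 2,-1,-29,9,156,-8,-366,-133,301,431,62,-388,-104,80,160 for degrees 0…14.
[t^14] = 1·160 + 1·80 + 1·(-104) = 136.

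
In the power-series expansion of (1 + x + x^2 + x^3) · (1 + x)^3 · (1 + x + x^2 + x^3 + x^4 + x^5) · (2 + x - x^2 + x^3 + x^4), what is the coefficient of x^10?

(1 + x + x^2 + x^3) has coefficients 1,1,1,1 for degrees 0…3.
(1 + x)^3 has coefficients 1,3,3,1,0,0,0,0,0,0,0 for degrees 0…10.
Multiplying by (1 + x + x^2 + x^3 + x^4 + x^5) gives running coefficients 1,4,7,8,8,8,7,4,1,0,0 for degrees 0…10.
Finally multiplying by (2 + x - x^2 + x^3 + x^4), the product of all factors after the first has coefficients 2,9,17,20,22,27,29,23,15,12,10 for degrees 0…10.
[x^10] = 1·10 + 1·12 + 1·15 + 1·23 = 60.

60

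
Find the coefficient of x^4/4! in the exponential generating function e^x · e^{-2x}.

1

The EGF product rule gives c_4 = Σ_{k_1+k_2=4} C(4; k_1,k_2) · ∏ g_i(k_i), where e^x gives (1)^k; e^{-2x} gives (-2)^k.
g_1(k) for k = 0…4: 1, 1, 1, 1, 1.
g_2(k) for k = 0…4: 1, -2, 4, -8, 16.
c_4 = Σ_k C(4,k)·g_1(k)·g_2(4−k) = 1·1·16 + 4·1·(-8) + 6·1·4 + 4·1·(-2) + 1·1·1 = 16 − 32 + 24 − 8 + 1 = 1.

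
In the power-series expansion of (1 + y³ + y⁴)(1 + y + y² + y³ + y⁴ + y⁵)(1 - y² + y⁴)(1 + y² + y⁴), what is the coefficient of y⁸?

(1 + y³ + y⁴) has coefficients 1,0,0,1,1 for degrees 0…4.
(1 + y + y² + y³ + y⁴ + y⁵) has coefficients 1,1,1,1,1,1,0,0,0 for degrees 0…8.
Multiplying by (1 - y² + y⁴) gives running coefficients 1,1,0,0,1,1,0,0,1 for degrees 0…8.
Finally multiplying by (1 + y² + y⁴), the product of all factors after the first has coefficients 1,1,1,1,2,2,1,1,2 for degrees 0…8.
[y⁸] = 1·2 + 1·2 + 1·2 = 6.

6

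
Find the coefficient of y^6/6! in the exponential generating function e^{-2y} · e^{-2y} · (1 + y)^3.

The EGF product rule gives c_6 = Σ_{k_1+k_2+k_3=6} C(6; k_1,k_2,k_3) · ∏ g_i(k_i), where e^{-2y} gives (-2)^k; e^{-2y} gives (-2)^k; (1+y)^3 gives the falling factorial (3)_k.
g_1(k) for k = 0…6: 1, -2, 4, -8, 16, -32, 64.
g_2(k) for k = 0…6: 1, -2, 4, -8, 16, -32, 64.
g_3(k) for k = 0…6: 1, 3, 6, 6, 0, 0, 0.
First combine the last two factors: h(k) = Σ_j C(k,j)·g_2(j)·g_3(k−j) for k = 0…6: 1, 1, -2, -2, 16, -32, -32.
c_6 = Σ_k C(6,k)·g_1(k)·h(6−k) = 1·1·(-32) + 6·(-2)·(-32) + 15·4·16 + 20·(-8)·(-2) + 15·16·(-2) + 6·(-32)·1 + 1·64·1 = −32 + 384 + 960 + 320 − 480 − 192 + 64 = 1024.

1024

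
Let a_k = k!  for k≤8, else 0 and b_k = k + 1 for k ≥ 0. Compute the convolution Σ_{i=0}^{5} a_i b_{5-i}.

Write out a_i and b_{5-i} for i = 0,…,5 and sum the products.
Σ = 1·6 + 1·5 + 2·4 + 6·3 + 24·2 + 120·1 = 205.

205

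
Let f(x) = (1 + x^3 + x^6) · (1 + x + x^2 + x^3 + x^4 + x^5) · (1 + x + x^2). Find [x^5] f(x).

(1 + x^3 + x^6) has coefficients 1,0,0,1,0,0 for degrees 0…5.
(1 + x + x^2 + x^3 + x^4 + x^5) has coefficients 1,1,1,1,1,1 for degrees 0…5.
Finally multiplying by (1 + x + x^2), the product of all factors after the first has coefficients 1,2,3,3,3,3 for degrees 0…5.
[x^5] = 1·3 + 1·3 = 6.

6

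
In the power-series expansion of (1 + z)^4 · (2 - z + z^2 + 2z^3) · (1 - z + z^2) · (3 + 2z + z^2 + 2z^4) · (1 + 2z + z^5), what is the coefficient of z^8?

218

(1 + z)^4 has coefficients 1,4,6,4,1 for degrees 0…4.
(2 - z + z^2 + 2z^3) has coefficients 2,-1,1,2,0,0,0,0,0 for degrees 0…8.
Multiplying by (1 - z + z^2) gives running coefficients 2,-3,4,0,-1,2,0,0,0 for degrees 0…8.
Multiplying by (3 + 2z + z^2 + 2z^4) gives running coefficients 6,-5,8,5,5,-2,11,2,-2 for degrees 0…8.
Finally multiplying by (1 + 2z + z^5), the product of all factors after the first has coefficients 6,7,-2,21,15,14,2,32,7 for degrees 0…8.
[z^8] = 1·7 + 4·32 + 6·2 + 4·14 + 1·15 = 218.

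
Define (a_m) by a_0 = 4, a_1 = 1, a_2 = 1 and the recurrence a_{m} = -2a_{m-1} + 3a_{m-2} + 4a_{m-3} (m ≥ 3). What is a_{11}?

The ordinary generating function has denominator 1 + 2q - 3q^2 - 4q^3.
Iterating the recurrence: a_0,…,a_{11} = 4, 1, 1, 17, -27, 109, -231, 681, -1619, 4357, -10847, 28289.

28289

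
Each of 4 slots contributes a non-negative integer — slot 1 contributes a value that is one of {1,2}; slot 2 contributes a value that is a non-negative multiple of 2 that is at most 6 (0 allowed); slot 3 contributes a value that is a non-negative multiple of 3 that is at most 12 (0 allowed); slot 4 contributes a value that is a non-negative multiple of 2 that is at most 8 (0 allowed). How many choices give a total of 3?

The generating function for the choices is (x + x^2)·(1 + x^2 + x^4 + x^6)·(1 + x^3 + x^6 + x^9 + x^12)·(1 + x^2 + x^4 + x^6 + x^8); the count is [x^3].
(x + x^2) has coefficients 0,1,1 for degrees 0…2.
(1 + x^2 + x^4 + x^6) has coefficients 1,0,1,0 for degrees 0…3.
Multiplying by (1 + x^3 + x^6 + x^9 + x^12) gives running coefficients 1,0,1,1 for degrees 0…3.
Finally multiplying by (1 + x^2 + x^4 + x^6 + x^8), the product of all factors after the first has coefficients 1,0,2,1 for degrees 0…3.
[x^3] = 1·2 + 1·0 = 2.

2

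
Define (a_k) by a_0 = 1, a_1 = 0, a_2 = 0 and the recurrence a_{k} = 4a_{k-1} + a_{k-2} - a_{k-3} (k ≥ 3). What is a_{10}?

The ordinary generating function has denominator 1 - 4t - t^2 + t^3.
Iterating the recurrence: a_0,…,a_{10} = 1, 0, 0, -1, -4, -17, -71, -297, -1242, -5194, -21721.

-21721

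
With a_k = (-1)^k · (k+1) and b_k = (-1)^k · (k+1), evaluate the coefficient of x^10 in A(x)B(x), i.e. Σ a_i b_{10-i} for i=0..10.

286

This is [x^10] in the product of the two ordinary generating functions.
Σ = 1·11 − 2·(-10) + 3·9 − 4·(-8) + 5·7 − 6·(-6) + 7·5 − 8·(-4) + 9·3 − 10·(-2) + 11·1 = 286.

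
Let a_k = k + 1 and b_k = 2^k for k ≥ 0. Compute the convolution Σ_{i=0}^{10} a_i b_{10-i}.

4083

The convolution is the t^10 coefficient of A(t)B(t).
Σ = 1·1024 + 2·512 + 3·256 + 4·128 + 5·64 + 6·32 + 7·16 + 8·8 + 9·4 + 10·2 + 11·1 = 4083.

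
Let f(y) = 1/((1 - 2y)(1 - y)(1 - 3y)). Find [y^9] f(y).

86526

The denominator gives the recurrence a_n = 6a_(n−1) − 11a_(n−2) + 6a_(n−3) for n ≥ 3; the numerator fixes a_0 = 1, a_1 = 6, a_2 = 25.
Iterating: 1, 6, 25, 90, 301, 966, 3025, 9330, 28501, 86526, so a_9 = 86526.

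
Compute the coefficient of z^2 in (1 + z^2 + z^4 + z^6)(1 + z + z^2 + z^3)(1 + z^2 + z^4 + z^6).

(1 + z^2 + z^4 + z^6) has coefficients 1,0,1 for degrees 0…2.
(1 + z + z^2 + z^3) has coefficients 1,1,1 for degrees 0…2.
Finally multiplying by (1 + z^2 + z^4 + z^6), the product of all factors after the first has coefficients 1,1,2 for degrees 0…2.
[z^2] = 1·2 + 1·1 = 3.

3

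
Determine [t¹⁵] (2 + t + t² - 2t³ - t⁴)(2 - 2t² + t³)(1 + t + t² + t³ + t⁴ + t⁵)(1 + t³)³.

(2 + t + t² - 2t³ - t⁴) has coefficients 2,1,1,-2,-1 for degrees 0…4.
(2 - 2t² + t³) has coefficients 2,0,-2,1,0,0,0,0,0,0,0,0,0,0,0,0 for degrees 0…15.
Multiplying by (1 + t + t² + t³ + t⁴ + t⁵) gives running coefficients 2,2,0,1,1,1,-1,-1,1,0,0,0,0,0,0,0 for degrees 0…15.
Finally multiplying by (1 + t³)³, the product of all factors after the first has coefficients 2,2,0,7,7,1,8,8,4,2,2,6,-2,-2,4,-1 for degrees 0…15.
[t¹⁵] = 2·(-1) + 1·4 + 1·(-2) − 2·(-2) − 1·6 = -2.

-2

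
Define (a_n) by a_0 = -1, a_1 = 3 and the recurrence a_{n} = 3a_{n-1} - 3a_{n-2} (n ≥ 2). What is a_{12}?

-729

The ordinary generating function has denominator 1 - 3y + 3y^2.
Iterating the recurrence: a_0,…,a_{12} = -1, 3, 12, 27, 45, 54, 27, -81, -324, -729, -1215, -1458, -729.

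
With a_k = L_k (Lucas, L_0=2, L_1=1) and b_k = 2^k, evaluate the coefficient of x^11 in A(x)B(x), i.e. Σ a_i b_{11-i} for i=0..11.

Write out a_i and b_{11-i} for i = 0,…,11 and sum the products.
Σ = 2·2048 + 1·1024 + 3·512 + 4·256 + 7·128 + 11·64 + 18·32 + 29·16 + 47·8 + 76·4 + 123·2 + 199·1 = 11445.

11445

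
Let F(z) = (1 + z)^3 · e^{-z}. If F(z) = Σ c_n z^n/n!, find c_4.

1

The EGF product rule gives c_4 = Σ_{k_1+k_2=4} C(4; k_1,k_2) · ∏ g_i(k_i), where (1+z)^3 gives the falling factorial (3)_k; e^{-z} gives (-1)^k.
g_1(k) for k = 0…4: 1, 3, 6, 6, 0.
g_2(k) for k = 0…4: 1, -1, 1, -1, 1.
c_4 = Σ_k C(4,k)·g_1(k)·g_2(4−k) = 1·1·1 + 4·3·(-1) + 6·6·1 + 4·6·(-1) = 1 − 12 + 36 − 24 = 1.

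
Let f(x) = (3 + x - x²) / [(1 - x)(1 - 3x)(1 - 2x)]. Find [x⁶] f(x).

Partial fractions give a closed form: a_n = (3/2)·1^n + (29/2)·3^n + (-13)·2^n.
At n = 6: a_6 = 9740.

9740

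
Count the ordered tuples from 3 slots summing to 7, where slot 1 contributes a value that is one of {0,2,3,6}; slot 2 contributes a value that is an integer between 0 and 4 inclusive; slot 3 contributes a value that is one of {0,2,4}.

7

The generating function for the choices is (1 + x^2 + x^3 + x^6)·(1 + x + x^2 + x^3 + x^4)·(1 + x^2 + x^4); the count is [x^7].
(1 + x^2 + x^3 + x^6) has coefficients 1,0,1,1,0,0,1 for degrees 0…6.
(1 + x + x^2 + x^3 + x^4) has coefficients 1,1,1,1,1,0,0,0 for degrees 0…7.
Finally multiplying by (1 + x^2 + x^4), the product of all factors after the first has coefficients 1,1,2,2,3,2,2,1 for degrees 0…7.
[x^7] = 1·1 + 1·2 + 1·3 + 1·1 = 7.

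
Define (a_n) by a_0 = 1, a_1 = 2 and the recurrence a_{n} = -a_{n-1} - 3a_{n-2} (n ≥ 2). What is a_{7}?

The ordinary generating function has denominator 1 + t + 3t^2.
Iterating the recurrence: a_0,…,a_{7} = 1, 2, -5, -1, 16, -13, -35, 74.

74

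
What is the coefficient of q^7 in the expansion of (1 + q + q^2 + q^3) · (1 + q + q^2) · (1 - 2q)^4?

(1 + q + q^2 + q^3) has coefficients 1,1,1,1 for degrees 0…3.
(1 + q + q^2) has coefficients 1,1,1,0,0,0,0,0 for degrees 0…7.
Finally multiplying by (1 - 2q)^4, the product of all factors after the first has coefficients 1,-7,17,-16,8,-16,16,0 for degrees 0…7.
[q^7] = 1·0 + 1·16 + 1·(-16) + 1·8 = 8.

8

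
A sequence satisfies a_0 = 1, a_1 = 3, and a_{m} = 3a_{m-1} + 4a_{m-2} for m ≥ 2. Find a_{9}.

209715

The ordinary generating function has denominator 1 - 3x - 4x^2.
Iterating the recurrence: a_0,…,a_{9} = 1, 3, 13, 51, 205, 819, 3277, 13107, 52429, 209715.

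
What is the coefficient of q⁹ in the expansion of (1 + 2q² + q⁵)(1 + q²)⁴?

6

(1 + 2q² + q⁵) has coefficients 1,0,2,0,0,1 for degrees 0…5.
(1 + q²)⁴ has coefficients 1,0,4,0,6,0,4,0,1,0 for degrees 0…9.
[q⁹] = 1·0 + 2·0 + 1·6 = 6.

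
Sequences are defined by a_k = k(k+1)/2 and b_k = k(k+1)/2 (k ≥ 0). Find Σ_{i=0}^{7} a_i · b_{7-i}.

252

Write out a_i and b_{7-i} for i = 0,…,7 and sum the products.
Σ = 0·28 + 1·21 + 3·15 + 6·10 + 10·6 + 15·3 + 21·1 + 28·0 = 252.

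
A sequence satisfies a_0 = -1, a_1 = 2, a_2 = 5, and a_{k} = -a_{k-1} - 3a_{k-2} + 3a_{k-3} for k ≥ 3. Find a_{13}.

The ordinary generating function has denominator 1 + z + 3z^2 - 3z^3.
Iterating the recurrence: a_0,…,a_{13} = -1, 2, 5, -14, 5, 52, -109, -32, 515, -746, -895, 4678, -4231, -12488.

-12488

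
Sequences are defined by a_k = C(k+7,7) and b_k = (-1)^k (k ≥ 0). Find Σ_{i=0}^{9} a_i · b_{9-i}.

7274

The convolution is the t^9 coefficient of A(t)B(t).
Σ = 1·(-1) + 8·1 + 36·(-1) + 120·1 + 330·(-1) + 792·1 + 1716·(-1) + 3432·1 + 6435·(-1) + 11440·1 = 7274.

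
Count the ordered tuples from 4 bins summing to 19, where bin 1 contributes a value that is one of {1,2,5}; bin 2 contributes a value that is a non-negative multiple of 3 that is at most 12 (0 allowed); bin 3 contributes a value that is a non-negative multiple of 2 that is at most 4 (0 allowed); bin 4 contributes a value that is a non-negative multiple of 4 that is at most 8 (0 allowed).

7

The generating function for the choices is (z + z² + z⁵)·(1 + z³ + z⁶ + z⁹ + z¹²)·(1 + z² + z⁴)·(1 + z⁴ + z⁸); the count is [z¹⁹].
(z + z² + z⁵) has coefficients 0,1,1,0,0,1 for degrees 0…5.
(1 + z³ + z⁶ + z⁹ + z¹²) has coefficients 1,0,0,1,0,0,1,0,0,1,0,0,1,0,0,0,0,0,0,0 for degrees 0…19.
Multiplying by (1 + z² + z⁴) gives running coefficients 1,0,1,1,1,1,1,1,1,1,1,1,1,1,1,0,1,0,0,0 for degrees 0…19.
Finally multiplying by (1 + z⁴ + z⁸), the product of all factors after the first has coefficients 1,0,1,1,2,1,2,2,3,2,3,3,3,3,3,2,3,2,2,1 for degrees 0…19.
[z¹⁹] = 1·2 + 1·2 + 1·3 = 7.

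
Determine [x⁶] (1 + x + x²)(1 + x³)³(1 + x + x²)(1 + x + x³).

(1 + x + x²) has coefficients 1,1,1 for degrees 0…2.
(1 + x³)³ has coefficients 1,0,0,3,0,0,3 for degrees 0…6.
Multiplying by (1 + x + x²) gives running coefficients 1,1,1,3,3,3,3 for degrees 0…6.
Finally multiplying by (1 + x + x³), the product of all factors after the first has coefficients 1,2,2,5,7,7,9 for degrees 0…6.
[x⁶] = 1·9 + 1·7 + 1·7 = 23.

23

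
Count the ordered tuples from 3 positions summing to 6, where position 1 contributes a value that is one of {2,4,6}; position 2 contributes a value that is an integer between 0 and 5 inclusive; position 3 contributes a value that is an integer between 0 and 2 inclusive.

The generating function for the choices is (y² + y⁴ + y⁶)·(1 + y + y² + y³ + y⁴ + y⁵)·(1 + y + y²); the count is [y⁶].
(y² + y⁴ + y⁶) has coefficients 0,0,1,0,1,0,1 for degrees 0…6.
(1 + y + y² + y³ + y⁴ + y⁵) has coefficients 1,1,1,1,1,1,0 for degrees 0…6.
Finally multiplying by (1 + y + y²), the product of all factors after the first has coefficients 1,2,3,3,3,3,2 for degrees 0…6.
[y⁶] = 1·3 + 1·3 + 1·1 = 7.

7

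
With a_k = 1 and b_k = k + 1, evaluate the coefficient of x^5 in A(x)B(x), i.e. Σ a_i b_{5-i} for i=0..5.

21

This is [x^5] in the product of the two ordinary generating functions.
Σ = 1·6 + 1·5 + 1·4 + 1·3 + 1·2 + 1·1 = 21.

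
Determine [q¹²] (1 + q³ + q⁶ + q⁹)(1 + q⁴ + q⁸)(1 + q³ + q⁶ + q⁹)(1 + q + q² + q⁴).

(1 + q³ + q⁶ + q⁹) has coefficients 1,0,0,1,0,0,1,0,0,1 for degrees 0…9.
(1 + q⁴ + q⁸) has coefficients 1,0,0,0,1,0,0,0,1,0,0,0,0 for degrees 0…12.
Multiplying by (1 + q³ + q⁶ + q⁹) gives running coefficients 1,0,0,1,1,0,1,1,1,1,1,1,0 for degrees 0…12.
Finally multiplying by (1 + q + q² + q⁴), the product of all factors after the first has coefficients 1,1,1,1,3,2,2,3,4,3,4,4,3 for degrees 0…12.
[q¹²] = 1·3 + 1·3 + 1·2 + 1·1 = 9.

9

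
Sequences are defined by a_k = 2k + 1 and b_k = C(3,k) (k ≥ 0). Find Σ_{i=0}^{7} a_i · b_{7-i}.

The convolution is the x^7 coefficient of A(x)B(x).
Σ = 1·0 + 3·0 + 5·0 + 7·0 + 9·1 + 11·3 + 13·3 + 15·1 = 96.

96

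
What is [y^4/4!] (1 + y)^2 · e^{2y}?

The EGF product rule gives c_4 = Σ_{k_1+k_2=4} C(4; k_1,k_2) · ∏ g_i(k_i), where (1+y)^2 gives the falling factorial (2)_k; e^{2y} gives (2)^k.
g_1(k) for k = 0…4: 1, 2, 2, 0, 0.
g_2(k) for k = 0…4: 1, 2, 4, 8, 16.
c_4 = Σ_k C(4,k)·g_1(k)·g_2(4−k) = 1·1·16 + 4·2·8 + 6·2·4 = 16 + 64 + 48 = 128.

128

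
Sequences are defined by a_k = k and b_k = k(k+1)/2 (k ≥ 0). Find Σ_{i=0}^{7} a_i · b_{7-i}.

126

This is [x^7] in the product of the two ordinary generating functions.
Σ = 0·28 + 1·21 + 2·15 + 3·10 + 4·6 + 5·3 + 6·1 + 7·0 = 126.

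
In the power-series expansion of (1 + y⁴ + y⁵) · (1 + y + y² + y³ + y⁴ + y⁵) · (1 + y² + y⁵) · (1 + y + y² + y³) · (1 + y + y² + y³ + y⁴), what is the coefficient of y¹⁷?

42

(1 + y⁴ + y⁵) has coefficients 1,0,0,0,1,1 for degrees 0…5.
(1 + y + y² + y³ + y⁴ + y⁵) has coefficients 1,1,1,1,1,1,0,0,0,0,0,0,0,0,0,0,0,0 for degrees 0…17.
Multiplying by (1 + y² + y⁵) gives running coefficients 1,1,2,2,2,3,2,2,1,1,1,0,0,0,0,0,0,0 for degrees 0…17.
Multiplying by (1 + y + y² + y³) gives running coefficients 1,2,4,6,7,9,9,9,8,6,5,3,2,1,0,0,0,0 for degrees 0…17.
Finally multiplying by (1 + y + y² + y³ + y⁴), the product of all factors after the first has coefficients 1,3,7,13,20,28,35,40,42,41,37,31,24,17,11,6,3,1 for degrees 0…17.
[y¹⁷] = 1·1 + 1·17 + 1·24 = 42.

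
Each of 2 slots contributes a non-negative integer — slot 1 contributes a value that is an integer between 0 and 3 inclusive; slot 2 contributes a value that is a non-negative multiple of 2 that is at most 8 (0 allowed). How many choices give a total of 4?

The generating function for the choices is (1 + x + x² + x³)·(1 + x² + x⁴ + x⁶ + x⁸); the count is [x⁴].
(1 + x + x² + x³) has coefficients 1,1,1,1 for degrees 0…3.
(1 + x² + x⁴ + x⁶ + x⁸) has coefficients 1,0,1,0,1 for degrees 0…4.
[x⁴] = 1·1 + 1·0 + 1·1 + 1·0 = 2.

2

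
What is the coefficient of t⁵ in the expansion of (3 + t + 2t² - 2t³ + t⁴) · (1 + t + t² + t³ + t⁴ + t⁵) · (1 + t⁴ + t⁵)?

(3 + t + 2t² - 2t³ + t⁴) has coefficients 3,1,2,-2,1 for degrees 0…4.
(1 + t + t² + t³ + t⁴ + t⁵) has coefficients 1,1,1,1,1,1 for degrees 0…5.
Finally multiplying by (1 + t⁴ + t⁵), the product of all factors after the first has coefficients 1,1,1,1,2,3 for degrees 0…5.
[t⁵] = 3·3 + 1·2 + 2·1 − 2·1 + 1·1 = 12.

12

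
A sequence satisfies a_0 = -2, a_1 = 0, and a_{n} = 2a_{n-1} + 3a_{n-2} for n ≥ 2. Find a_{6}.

The ordinary generating function has denominator 1 - 2x - 3x^2.
Iterating the recurrence: a_0,…,a_{6} = -2, 0, -6, -12, -42, -120, -366.

-366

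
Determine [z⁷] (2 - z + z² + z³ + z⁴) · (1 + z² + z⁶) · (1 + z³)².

(2 - z + z² + z³ + z⁴) has coefficients 2,-1,1,1,1 for degrees 0…4.
(1 + z² + z⁶) has coefficients 1,0,1,0,0,0,1,0 for degrees 0…7.
Finally multiplying by (1 + z³)², the product of all factors after the first has coefficients 1,0,1,2,0,2,2,0 for degrees 0…7.
[z⁷] = 2·0 − 1·2 + 1·2 + 1·0 + 1·2 = 2.

2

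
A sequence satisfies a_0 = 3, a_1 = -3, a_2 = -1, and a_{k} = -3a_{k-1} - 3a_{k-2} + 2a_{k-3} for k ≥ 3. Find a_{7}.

-45

The ordinary generating function has denominator 1 + 3z + 3z^2 - 2z^3.
Iterating the recurrence: a_0,…,a_{7} = 3, -3, -1, 18, -57, 115, -138, -45.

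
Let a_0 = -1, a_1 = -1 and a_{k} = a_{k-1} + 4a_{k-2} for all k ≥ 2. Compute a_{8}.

The ordinary generating function has denominator 1 - x - 4x^2.
Iterating the recurrence: a_0,…,a_{8} = -1, -1, -5, -9, -29, -65, -181, -441, -1165.

-1165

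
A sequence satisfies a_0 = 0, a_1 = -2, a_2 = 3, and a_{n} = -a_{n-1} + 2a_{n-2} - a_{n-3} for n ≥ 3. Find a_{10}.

1467

The ordinary generating function has denominator 1 + t - 2t^2 + t^3.
Iterating the recurrence: a_0,…,a_{10} = 0, -2, 3, -7, 15, -32, 69, -148, 318, -683, 1467.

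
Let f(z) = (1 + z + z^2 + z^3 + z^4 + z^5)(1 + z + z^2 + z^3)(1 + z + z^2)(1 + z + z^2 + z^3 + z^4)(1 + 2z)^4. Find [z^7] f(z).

2692

(1 + z + z^2 + z^3 + z^4 + z^5) has coefficients 1,1,1,1,1,1 for degrees 0…5.
(1 + z + z^2 + z^3) has coefficients 1,1,1,1,0,0,0,0 for degrees 0…7.
Multiplying by (1 + z + z^2) gives running coefficients 1,2,3,3,2,1,0,0 for degrees 0…7.
Multiplying by (1 + z + z^2 + z^3 + z^4) gives running coefficients 1,3,6,9,11,11,9,6 for degrees 0…7.
Finally multiplying by (1 + 2z)^4, the product of all factors after the first has coefficients 1,11,54,161,339,555,745,838 for degrees 0…7.
[z^7] = 1·838 + 1·745 + 1·555 + 1·339 + 1·161 + 1·54 = 2692.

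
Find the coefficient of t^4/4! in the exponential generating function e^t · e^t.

The EGF product rule gives c_4 = Σ_{k_1+k_2=4} C(4; k_1,k_2) · ∏ g_i(k_i), where e^t gives (1)^k; e^t gives (1)^k.
g_1(k) for k = 0…4: 1, 1, 1, 1, 1.
g_2(k) for k = 0…4: 1, 1, 1, 1, 1.
c_4 = Σ_k C(4,k)·g_1(k)·g_2(4−k) = 1·1·1 + 4·1·1 + 6·1·1 + 4·1·1 + 1·1·1 = 1 + 4 + 6 + 4 + 1 = 16.

16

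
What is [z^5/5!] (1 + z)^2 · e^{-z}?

-11

The EGF product rule gives c_5 = Σ_{k_1+k_2=5} C(5; k_1,k_2) · ∏ g_i(k_i), where (1+z)^2 gives the falling factorial (2)_k; e^{-z} gives (-1)^k.
g_1(k) for k = 0…5: 1, 2, 2, 0, 0, 0.
g_2(k) for k = 0…5: 1, -1, 1, -1, 1, -1.
c_5 = Σ_k C(5,k)·g_1(k)·g_2(5−k) = 1·1·(-1) + 5·2·1 + 10·2·(-1) = −1 + 10 − 20 = -11.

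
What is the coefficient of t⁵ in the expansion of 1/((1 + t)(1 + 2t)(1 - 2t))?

-21

Partial fractions give a closed form: a_n = (-1/3)·(-1)^n + (1)·(-2)^n + (1/3)·2^n.
At n = 5: a_5 = -21.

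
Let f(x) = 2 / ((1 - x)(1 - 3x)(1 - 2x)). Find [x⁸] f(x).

57002

Partial fractions give a closed form: a_n = (1)·1^n + (9)·3^n + (-8)·2^n.
At n = 8: a_8 = 57002.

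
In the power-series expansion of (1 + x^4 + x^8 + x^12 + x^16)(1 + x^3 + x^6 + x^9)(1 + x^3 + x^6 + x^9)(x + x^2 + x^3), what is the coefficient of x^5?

(1 + x^4 + x^8 + x^12 + x^16) has coefficients 1,0,0,0,1,0 for degrees 0…5.
(1 + x^3 + x^6 + x^9) has coefficients 1,0,0,1,0,0 for degrees 0…5.
Multiplying by (1 + x^3 + x^6 + x^9) gives running coefficients 1,0,0,2,0,0 for degrees 0…5.
Finally multiplying by (x + x^2 + x^3), the product of all factors after the first has coefficients 0,1,1,1,2,2 for degrees 0…5.
[x^5] = 1·2 + 1·1 = 3.

3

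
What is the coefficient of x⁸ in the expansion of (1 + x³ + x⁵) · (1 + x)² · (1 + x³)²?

5

(1 + x³ + x⁵) has coefficients 1,0,0,1,0,1 for degrees 0…5.
(1 + x)² has coefficients 1,2,1,0,0,0,0,0,0 for degrees 0…8.
Finally multiplying by (1 + x³)², the product of all factors after the first has coefficients 1,2,1,2,4,2,1,2,1 for degrees 0…8.
[x⁸] = 1·1 + 1·2 + 1·2 = 5.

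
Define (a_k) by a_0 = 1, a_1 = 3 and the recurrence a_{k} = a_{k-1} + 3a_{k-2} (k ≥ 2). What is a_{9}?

2175

The ordinary generating function has denominator 1 - z - 3z^2.
Iterating the recurrence: a_0,…,a_{9} = 1, 3, 6, 15, 33, 78, 177, 411, 942, 2175.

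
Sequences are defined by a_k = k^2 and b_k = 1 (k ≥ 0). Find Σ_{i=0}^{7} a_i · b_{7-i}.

140

The convolution is the t^7 coefficient of A(t)B(t).
Σ = 0·1 + 1·1 + 4·1 + 9·1 + 16·1 + 25·1 + 36·1 + 49·1 = 140.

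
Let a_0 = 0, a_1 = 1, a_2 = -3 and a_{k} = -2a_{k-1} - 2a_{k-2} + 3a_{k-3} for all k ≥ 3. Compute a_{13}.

The ordinary generating function has denominator 1 + 2t + 2t^2 - 3t^3.
Iterating the recurrence: a_0,…,a_{13} = 0, 1, -3, 4, 1, -19, 48, -55, -43, 340, -759, 709, 1120, -5935.

-5935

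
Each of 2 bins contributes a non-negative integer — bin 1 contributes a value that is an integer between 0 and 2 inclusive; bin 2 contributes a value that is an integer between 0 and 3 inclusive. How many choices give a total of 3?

3

The generating function for the choices is (1 + q + q^2)·(1 + q + q^2 + q^3); the count is [q^3].
(1 + q + q^2) has coefficients 1,1,1 for degrees 0…2.
(1 + q + q^2 + q^3) has coefficients 1,1,1,1 for degrees 0…3.
[q^3] = 1·1 + 1·1 + 1·1 = 3.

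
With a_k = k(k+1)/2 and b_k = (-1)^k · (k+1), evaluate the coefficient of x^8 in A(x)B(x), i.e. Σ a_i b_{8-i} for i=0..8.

10

The convolution is the x^8 coefficient of A(x)B(x).
Σ = 0·9 + 1·(-8) + 3·7 + 6·(-6) + 10·5 + 15·(-4) + 21·3 + 28·(-2) + 36·1 = 10.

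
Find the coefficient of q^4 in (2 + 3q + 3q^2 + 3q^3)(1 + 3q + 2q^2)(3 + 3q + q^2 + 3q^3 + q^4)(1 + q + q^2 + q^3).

(2 + 3q + 3q^2 + 3q^3) has coefficients 2,3,3,3 for degrees 0…3.
(1 + 3q + 2q^2) has coefficients 1,3,2,0,0 for degrees 0…4.
Multiplying by (3 + 3q + q^2 + 3q^3 + q^4) gives running coefficients 3,12,16,12,12 for degrees 0…4.
Finally multiplying by (1 + q + q^2 + q^3), the product of all factors after the first has coefficients 3,15,31,43,52 for degrees 0…4.
[q^4] = 2·52 + 3·43 + 3·31 + 3·15 = 371.

371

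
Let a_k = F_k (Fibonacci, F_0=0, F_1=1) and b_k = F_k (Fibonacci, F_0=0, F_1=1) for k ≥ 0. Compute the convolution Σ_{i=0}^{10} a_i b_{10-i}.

The convolution is the x^10 coefficient of A(x)B(x).
Σ = 0·55 + 1·34 + 1·21 + 2·13 + 3·8 + 5·5 + 8·3 + 13·2 + 21·1 + 34·1 + 55·0 = 235.

235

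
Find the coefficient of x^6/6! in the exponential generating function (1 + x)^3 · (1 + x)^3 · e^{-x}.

The EGF product rule gives c_6 = Σ_{k_1+k_2+k_3=6} C(6; k_1,k_2,k_3) · ∏ g_i(k_i), where (1+x)^3 gives the falling factorial (3)_k; (1+x)^3 gives the falling factorial (3)_k; e^{-x} gives (-1)^k.
g_1(k) for k = 0…6: 1, 3, 6, 6, 0, 0, 0.
g_2(k) for k = 0…6: 1, 3, 6, 6, 0, 0, 0.
g_3(k) for k = 0…6: 1, -1, 1, -1, 1, -1, 1.
First combine the last two factors: h(k) = Σ_j C(k,j)·g_2(j)·g_3(k−j) for k = 0…6: 1, 2, 1, -4, 1, 14, -47.
c_6 = Σ_k C(6,k)·g_1(k)·h(6−k) = 1·1·(-47) + 6·3·14 + 15·6·1 + 20·6·(-4) = −47 + 252 + 90 − 480 = -185.

-185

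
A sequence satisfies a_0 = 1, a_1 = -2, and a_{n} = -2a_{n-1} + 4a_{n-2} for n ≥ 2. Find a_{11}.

-294912

The ordinary generating function has denominator 1 + 2z - 4z^2.
Iterating the recurrence: a_0,…,a_{11} = 1, -2, 8, -24, 80, -256, 832, -2688, 8704, -28160, 91136, -294912.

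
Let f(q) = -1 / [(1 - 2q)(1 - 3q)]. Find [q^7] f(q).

The denominator gives the recurrence a_n = 5a_(n−1) − 6a_(n−2) for n ≥ 2; the numerator fixes a_0 = -1, a_1 = -5.
Iterating: -1, -5, -19, -65, -211, -665, -2059, -6305, so a_7 = -6305.

-6305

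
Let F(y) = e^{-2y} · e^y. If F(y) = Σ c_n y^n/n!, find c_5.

-1

The EGF product rule gives c_5 = Σ_{k_1+k_2=5} C(5; k_1,k_2) · ∏ g_i(k_i), where e^{-2y} gives (-2)^k; e^y gives (1)^k.
g_1(k) for k = 0…5: 1, -2, 4, -8, 16, -32.
g_2(k) for k = 0…5: 1, 1, 1, 1, 1, 1.
c_5 = Σ_k C(5,k)·g_1(k)·g_2(5−k) = 1·1·1 + 5·(-2)·1 + 10·4·1 + 10·(-8)·1 + 5·16·1 + 1·(-32)·1 = 1 − 10 + 40 − 80 + 80 − 32 = -1.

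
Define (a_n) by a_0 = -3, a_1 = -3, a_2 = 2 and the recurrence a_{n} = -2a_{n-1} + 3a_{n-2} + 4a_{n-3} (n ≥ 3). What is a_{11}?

The ordinary generating function has denominator 1 + 2y - 3y^2 - 4y^3.
Iterating the recurrence: a_0,…,a_{11} = -3, -3, 2, -25, 44, -155, 342, -973, 2352, -6255, 15674, -40705.

-40705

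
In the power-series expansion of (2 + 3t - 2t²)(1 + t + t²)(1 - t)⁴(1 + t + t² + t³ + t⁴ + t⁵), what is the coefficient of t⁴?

-1

(2 + 3t - 2t²) has coefficients 2,3,-2 for degrees 0…2.
(1 + t + t²) has coefficients 1,1,1,0,0 for degrees 0…4.
Multiplying by (1 - t)⁴ gives running coefficients 1,-3,3,-2,3 for degrees 0…4.
Finally multiplying by (1 + t + t² + t³ + t⁴ + t⁵), the product of all factors after the first has coefficients 1,-2,1,-1,2 for degrees 0…4.
[t⁴] = 2·2 + 3·(-1) − 2·1 = -1.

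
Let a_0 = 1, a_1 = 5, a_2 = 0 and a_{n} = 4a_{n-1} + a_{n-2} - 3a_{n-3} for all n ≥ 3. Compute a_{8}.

The ordinary generating function has denominator 1 - 4z - z^2 + 3z^3.
Iterating the recurrence: a_0,…,a_{8} = 1, 5, 0, 2, -7, -26, -117, -473, -1931.

-1931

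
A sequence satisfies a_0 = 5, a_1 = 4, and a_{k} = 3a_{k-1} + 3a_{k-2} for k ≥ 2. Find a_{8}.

74115

The ordinary generating function has denominator 1 - 3y - 3y^2.
Iterating the recurrence: a_0,…,a_{8} = 5, 4, 27, 93, 360, 1359, 5157, 19548, 74115.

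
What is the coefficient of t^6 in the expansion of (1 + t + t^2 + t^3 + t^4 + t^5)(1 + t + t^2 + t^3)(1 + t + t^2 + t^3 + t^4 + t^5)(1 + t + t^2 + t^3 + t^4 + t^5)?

(1 + t + t^2 + t^3 + t^4 + t^5) has coefficients 1,1,1,1,1,1 for degrees 0…5.
(1 + t + t^2 + t^3) has coefficients 1,1,1,1,0,0,0 for degrees 0…6.
Multiplying by (1 + t + t^2 + t^3 + t^4 + t^5) gives running coefficients 1,2,3,4,4,4,3 for degrees 0…6.
Finally multiplying by (1 + t + t^2 + t^3 + t^4 + t^5), the product of all factors after the first has coefficients 1,3,6,10,14,18,20 for degrees 0…6.
[t^6] = 1·20 + 1·18 + 1·14 + 1·10 + 1·6 + 1·3 = 71.

71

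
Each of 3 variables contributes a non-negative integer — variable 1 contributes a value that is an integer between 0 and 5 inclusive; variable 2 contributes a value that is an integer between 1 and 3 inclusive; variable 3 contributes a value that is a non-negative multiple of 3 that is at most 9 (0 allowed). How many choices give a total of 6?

6

The generating function for the choices is (1 + q + q^2 + q^3 + q^4 + q^5)·(q + q^2 + q^3)·(1 + q^3 + q^6 + q^9); the count is [q^6].
(1 + q + q^2 + q^3 + q^4 + q^5) has coefficients 1,1,1,1,1,1 for degrees 0…5.
(q + q^2 + q^3) has coefficients 0,1,1,1,0,0,0 for degrees 0…6.
Finally multiplying by (1 + q^3 + q^6 + q^9), the product of all factors after the first has coefficients 0,1,1,1,1,1,1 for degrees 0…6.
[q^6] = 1·1 + 1·1 + 1·1 + 1·1 + 1·1 + 1·1 = 6.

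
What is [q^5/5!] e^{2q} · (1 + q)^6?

The EGF product rule gives c_5 = Σ_{k_1+k_2=5} C(5; k_1,k_2) · ∏ g_i(k_i), where e^{2q} gives (2)^k; (1+q)^6 gives the falling factorial (6)_k.
g_1(k) for k = 0…5: 1, 2, 4, 8, 16, 32.
g_2(k) for k = 0…5: 1, 6, 30, 120, 360, 720.
c_5 = Σ_k C(5,k)·g_1(k)·g_2(5−k) = 1·1·720 + 5·2·360 + 10·4·120 + 10·8·30 + 5·16·6 + 1·32·1 = 720 + 3600 + 4800 + 2400 + 480 + 32 = 12032.

12032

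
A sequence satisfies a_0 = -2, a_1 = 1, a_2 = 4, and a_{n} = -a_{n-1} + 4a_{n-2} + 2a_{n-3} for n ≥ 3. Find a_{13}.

-34834

The ordinary generating function has denominator 1 + y - 4y^2 - 2y^3.
Iterating the recurrence: a_0,…,a_{13} = -2, 1, 4, -4, 22, -30, 110, -186, 566, -1090, 2982, -6210, 15958, -34834.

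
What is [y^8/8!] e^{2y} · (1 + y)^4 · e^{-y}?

3393

The EGF product rule gives c_8 = Σ_{k_1+k_2+k_3=8} C(8; k_1,k_2,k_3) · ∏ g_i(k_i), where e^{2y} gives (2)^k; (1+y)^4 gives the falling factorial (4)_k; e^{-y} gives (-1)^k.
g_1(k) for k = 0…8: 1, 2, 4, 8, 16, 32, 64, 128, 256.
g_2(k) for k = 0…8: 1, 4, 12, 24, 24, 0, 0, 0, 0.
g_3(k) for k = 0…8: 1, -1, 1, -1, 1, -1, 1, -1, 1.
First combine the last two factors: h(k) = Σ_j C(k,j)·g_2(j)·g_3(k−j) for k = 0…8: 1, 3, 5, -1, -15, 19, 37, -225, 641.
c_8 = Σ_k C(8,k)·g_1(k)·h(8−k) = 1·1·641 + 8·2·(-225) + 28·4·37 + 56·8·19 + 70·16·(-15) + 56·32·(-1) + 28·64·5 + 8·128·3 + 1·256·1 = 641 − 3600 + 4144 + 8512 − 16800 − 1792 + 8960 + 3072 + 256 = 3393.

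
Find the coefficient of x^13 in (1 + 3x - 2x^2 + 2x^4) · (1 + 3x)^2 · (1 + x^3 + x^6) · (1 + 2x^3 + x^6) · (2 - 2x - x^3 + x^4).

-160

(1 + 3x - 2x^2 + 2x^4) has coefficients 1,3,-2,0,2 for degrees 0…4.
(1 + 3x)^2 has coefficients 1,6,9,0,0,0,0,0,0,0,0,0,0,0 for degrees 0…13.
Multiplying by (1 + x^3 + x^6) gives running coefficients 1,6,9,1,6,9,1,6,9,0,0,0,0,0 for degrees 0…13.
Multiplying by (1 + 2x^3 + x^6) gives running coefficients 1,6,9,3,18,27,4,24,36,3,18,27,1,6 for degrees 0…13.
Finally multiplying by (2 - 2x - x^3 + x^4), the product of all factors after the first has coefficients 2,10,6,-13,25,15,-40,25,15,-43,10,6,-19,-5 for degrees 0…13.
[x^13] = 1·(-5) + 3·(-19) − 2·6 + 2·(-43) = -160.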